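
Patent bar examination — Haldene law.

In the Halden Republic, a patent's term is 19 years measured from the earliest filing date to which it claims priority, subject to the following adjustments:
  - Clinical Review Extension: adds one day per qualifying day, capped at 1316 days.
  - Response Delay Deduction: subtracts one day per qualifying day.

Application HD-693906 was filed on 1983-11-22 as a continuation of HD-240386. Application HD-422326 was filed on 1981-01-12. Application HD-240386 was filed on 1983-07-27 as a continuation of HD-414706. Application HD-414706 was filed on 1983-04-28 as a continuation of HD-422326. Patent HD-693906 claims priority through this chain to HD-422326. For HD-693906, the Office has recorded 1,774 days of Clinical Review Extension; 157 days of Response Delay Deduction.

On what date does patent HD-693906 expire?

2003-03-16

Earliest priority filing: 12 January 1981.
Base term: 12 January 1981 + 19 years → 12 January 2000.
Clinical Review Extension: 1774 days claimed exceeds the 1316-day cap, so +1316 days → 20 August 2003.
Response Delay Deduction: −157 days → 16 March 2003.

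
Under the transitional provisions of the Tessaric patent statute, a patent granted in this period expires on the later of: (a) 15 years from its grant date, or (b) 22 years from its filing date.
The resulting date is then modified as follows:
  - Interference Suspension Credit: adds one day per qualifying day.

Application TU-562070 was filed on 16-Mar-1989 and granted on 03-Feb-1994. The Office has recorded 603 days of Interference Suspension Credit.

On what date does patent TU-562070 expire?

2012-11-08

(a) grant + 15 years → 3 February 2009.
(b) filing + 22 years → 16 March 2011.
Later of the two: 16 March 2011.
Interference Suspension Credit: +603 days → 8 November 2012.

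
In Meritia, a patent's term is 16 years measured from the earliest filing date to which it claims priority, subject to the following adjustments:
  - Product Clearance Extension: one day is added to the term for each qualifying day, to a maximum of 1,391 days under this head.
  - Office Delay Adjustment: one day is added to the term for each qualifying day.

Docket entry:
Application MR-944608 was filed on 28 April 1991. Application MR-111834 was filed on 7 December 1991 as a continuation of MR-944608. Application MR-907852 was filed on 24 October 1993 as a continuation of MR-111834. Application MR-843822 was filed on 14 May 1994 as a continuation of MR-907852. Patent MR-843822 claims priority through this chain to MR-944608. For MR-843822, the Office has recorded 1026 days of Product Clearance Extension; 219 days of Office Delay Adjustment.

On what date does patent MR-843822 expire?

2010-09-24

Earliest priority filing: 28 April 1991.
Base term: 28 April 1991 + 16 years → 28 April 2007.
Product Clearance Extension: 1026 days (within the 1391-day cap) → +1026 days → 17 February 2010.
Office Delay Adjustment: +219 days → 24 September 2010.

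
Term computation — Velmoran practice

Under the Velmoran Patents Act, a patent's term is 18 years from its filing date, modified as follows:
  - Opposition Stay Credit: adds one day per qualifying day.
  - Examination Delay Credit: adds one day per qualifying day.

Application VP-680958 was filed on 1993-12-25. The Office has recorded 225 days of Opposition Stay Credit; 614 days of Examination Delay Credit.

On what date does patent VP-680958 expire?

Base term: filing date + 18 years → 25 December 2011.
Opposition Stay Credit: +225 days → 6 August 2012.
Examination Delay Credit: +614 days → 12 April 2014.

2014-04-12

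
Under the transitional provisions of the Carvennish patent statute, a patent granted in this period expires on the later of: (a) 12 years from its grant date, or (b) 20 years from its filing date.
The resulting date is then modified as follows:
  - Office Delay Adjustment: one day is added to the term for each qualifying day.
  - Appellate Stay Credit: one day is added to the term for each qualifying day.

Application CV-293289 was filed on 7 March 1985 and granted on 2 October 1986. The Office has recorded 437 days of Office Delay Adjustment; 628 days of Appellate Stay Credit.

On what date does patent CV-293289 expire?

(a) grant + 12 years → 2 October 1998.
(b) filing + 20 years → 7 March 2005.
Later of the two: 7 March 2005.
Office Delay Adjustment: +437 days → 18 May 2006.
Appellate Stay Credit: +628 days → 5 February 2008.

February 5, 2008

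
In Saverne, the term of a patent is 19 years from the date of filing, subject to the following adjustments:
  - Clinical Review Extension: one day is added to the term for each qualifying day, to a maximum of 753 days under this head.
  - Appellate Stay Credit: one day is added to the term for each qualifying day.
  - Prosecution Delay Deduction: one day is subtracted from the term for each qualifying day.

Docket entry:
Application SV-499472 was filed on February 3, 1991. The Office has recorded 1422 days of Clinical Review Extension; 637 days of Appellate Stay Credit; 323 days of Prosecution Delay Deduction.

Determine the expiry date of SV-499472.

2013-01-05

Base term: filing date + 19 years → 3 February 2010.
Clinical Review Extension: 1422 days claimed exceeds the 753-day cap, so +753 days → 26 February 2012.
Appellate Stay Credit: +637 days → 24 November 2013.
Prosecution Delay Deduction: −323 days → 5 January 2013.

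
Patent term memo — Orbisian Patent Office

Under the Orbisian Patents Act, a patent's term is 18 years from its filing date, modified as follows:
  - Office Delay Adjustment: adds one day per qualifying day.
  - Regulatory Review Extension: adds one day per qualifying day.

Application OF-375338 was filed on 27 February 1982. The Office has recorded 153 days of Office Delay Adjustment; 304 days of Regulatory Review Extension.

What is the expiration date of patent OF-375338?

Base term: filing date + 18 years → 27 February 2000.
Office Delay Adjustment: +153 days → 29 July 2000.
Regulatory Review Extension: +304 days → 29 May 2001.

2001-05-29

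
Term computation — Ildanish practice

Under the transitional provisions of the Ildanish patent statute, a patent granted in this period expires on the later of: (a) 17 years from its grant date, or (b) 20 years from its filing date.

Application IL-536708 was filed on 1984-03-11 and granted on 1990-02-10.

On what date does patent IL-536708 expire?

(a) grant + 17 years → 10 February 2007.
(b) filing + 20 years → 11 March 2004.
Later of the two: 10 February 2007.

February 10, 2007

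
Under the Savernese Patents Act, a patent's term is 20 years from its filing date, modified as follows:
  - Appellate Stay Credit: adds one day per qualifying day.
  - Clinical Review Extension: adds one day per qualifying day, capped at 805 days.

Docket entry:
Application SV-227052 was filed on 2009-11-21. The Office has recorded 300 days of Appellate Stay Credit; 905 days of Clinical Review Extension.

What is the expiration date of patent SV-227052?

Base term: filing date + 20 years → 21 November 2029.
Appellate Stay Credit: +300 days → 17 September 2030.
Clinical Review Extension: 905 days claimed exceeds the 805-day cap, so +805 days → 30 November 2032.

November 30, 2032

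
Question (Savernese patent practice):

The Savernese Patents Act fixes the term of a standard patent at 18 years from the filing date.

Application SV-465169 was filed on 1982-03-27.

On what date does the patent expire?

March 27, 2000

Filing date + 18 years → 27 March 2000.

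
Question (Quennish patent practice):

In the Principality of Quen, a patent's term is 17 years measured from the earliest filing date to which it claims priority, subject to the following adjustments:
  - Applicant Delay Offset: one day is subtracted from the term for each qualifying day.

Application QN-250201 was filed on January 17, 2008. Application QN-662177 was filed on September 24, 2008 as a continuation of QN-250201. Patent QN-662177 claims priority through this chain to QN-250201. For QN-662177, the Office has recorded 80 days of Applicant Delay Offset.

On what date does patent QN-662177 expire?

October 29, 2024

Earliest priority filing: 17 January 2008.
Base term: 17 January 2008 + 17 years → 17 January 2025.
Applicant Delay Offset: −80 days → 29 October 2024.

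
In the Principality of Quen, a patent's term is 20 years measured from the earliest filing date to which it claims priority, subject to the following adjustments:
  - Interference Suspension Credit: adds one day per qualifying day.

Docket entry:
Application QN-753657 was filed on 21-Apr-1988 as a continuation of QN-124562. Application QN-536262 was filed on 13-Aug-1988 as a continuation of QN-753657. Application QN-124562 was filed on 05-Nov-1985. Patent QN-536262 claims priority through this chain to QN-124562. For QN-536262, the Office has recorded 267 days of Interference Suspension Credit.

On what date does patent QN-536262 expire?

July 30, 2006

Earliest priority filing: 5 November 1985.
Base term: 5 November 1985 + 20 years → 5 November 2005.
Interference Suspension Credit: +267 days → 30 July 2006.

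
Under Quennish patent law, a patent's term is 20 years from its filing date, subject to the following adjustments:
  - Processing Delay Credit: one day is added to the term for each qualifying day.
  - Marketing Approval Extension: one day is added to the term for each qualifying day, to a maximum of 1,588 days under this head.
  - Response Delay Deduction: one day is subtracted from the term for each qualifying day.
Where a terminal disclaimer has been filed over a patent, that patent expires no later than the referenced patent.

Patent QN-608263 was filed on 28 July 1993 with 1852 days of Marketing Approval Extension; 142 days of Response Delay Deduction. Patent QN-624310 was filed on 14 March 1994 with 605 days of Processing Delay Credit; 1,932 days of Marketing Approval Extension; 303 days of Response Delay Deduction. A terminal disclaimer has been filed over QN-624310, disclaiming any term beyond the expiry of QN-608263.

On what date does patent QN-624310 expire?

2017-07-13

Natural term of QN-624310:
  Base: filing + 20 years → 14 March 2014.
  Processing Delay Credit: +605 days → 9 November 2015.
  Marketing Approval Extension: 1932 days claimed exceeds the 1588-day cap, so +1588 days → 15 March 2020.
  Response Delay Deduction: −303 days → 17 May 2019.
Expiry of referenced patent QN-608263:
  Base: filing + 20 years → 28 July 2013.
  Marketing Approval Extension: 1852 days claimed exceeds the 1588-day cap, so +1588 days → 2 December 2017.
  Response Delay Deduction: −142 days → 13 July 2017.
Terminal disclaimer: QN-624310 expires on the earlier of 17 May 2019 and 13 July 2017.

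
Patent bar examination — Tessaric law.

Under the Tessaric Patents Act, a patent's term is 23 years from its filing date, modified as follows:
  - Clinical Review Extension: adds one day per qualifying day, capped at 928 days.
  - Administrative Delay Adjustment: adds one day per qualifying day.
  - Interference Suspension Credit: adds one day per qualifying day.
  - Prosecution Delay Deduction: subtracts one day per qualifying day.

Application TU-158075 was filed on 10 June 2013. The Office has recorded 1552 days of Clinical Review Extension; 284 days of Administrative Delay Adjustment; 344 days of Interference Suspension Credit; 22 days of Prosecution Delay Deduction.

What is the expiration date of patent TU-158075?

Base term: filing date + 23 years → 10 June 2036.
Clinical Review Extension: 1552 days claimed exceeds the 928-day cap, so +928 days → 25 December 2038.
Administrative Delay Adjustment: +284 days → 5 October 2039.
Interference Suspension Credit: +344 days → 13 September 2040.
Prosecution Delay Deduction: −22 days → 22 August 2040.

2040-08-22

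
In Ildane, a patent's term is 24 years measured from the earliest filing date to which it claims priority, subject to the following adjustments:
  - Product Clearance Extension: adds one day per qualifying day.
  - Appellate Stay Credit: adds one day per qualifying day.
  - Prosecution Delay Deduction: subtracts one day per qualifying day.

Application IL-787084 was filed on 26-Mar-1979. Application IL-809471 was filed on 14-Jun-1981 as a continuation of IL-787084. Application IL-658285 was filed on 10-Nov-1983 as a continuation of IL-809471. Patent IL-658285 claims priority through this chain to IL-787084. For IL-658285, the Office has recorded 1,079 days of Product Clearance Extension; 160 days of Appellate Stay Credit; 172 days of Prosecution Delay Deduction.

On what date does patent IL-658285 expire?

February 25, 2006

Earliest priority filing: 26 March 1979.
Base term: 26 March 1979 + 24 years → 26 March 2003.
Product Clearance Extension: +1079 days → 9 March 2006.
Appellate Stay Credit: +160 days → 16 August 2006.
Prosecution Delay Deduction: −172 days → 25 February 2006.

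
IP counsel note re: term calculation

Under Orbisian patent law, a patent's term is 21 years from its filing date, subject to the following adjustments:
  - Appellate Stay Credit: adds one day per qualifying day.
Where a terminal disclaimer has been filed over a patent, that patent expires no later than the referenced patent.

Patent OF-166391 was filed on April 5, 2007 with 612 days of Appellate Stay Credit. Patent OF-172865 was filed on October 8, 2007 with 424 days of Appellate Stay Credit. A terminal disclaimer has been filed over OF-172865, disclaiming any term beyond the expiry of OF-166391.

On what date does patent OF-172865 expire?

Natural term of OF-172865:
  Base: filing + 21 years → 8 October 2028.
  Appellate Stay Credit: +424 days → 6 December 2029.
Expiry of referenced patent OF-166391:
  Base: filing + 21 years → 5 April 2028.
  Appellate Stay Credit: +612 days → 8 December 2029.
Terminal disclaimer: OF-172865 expires on the earlier of 6 December 2029 and 8 December 2029.

2029-12-06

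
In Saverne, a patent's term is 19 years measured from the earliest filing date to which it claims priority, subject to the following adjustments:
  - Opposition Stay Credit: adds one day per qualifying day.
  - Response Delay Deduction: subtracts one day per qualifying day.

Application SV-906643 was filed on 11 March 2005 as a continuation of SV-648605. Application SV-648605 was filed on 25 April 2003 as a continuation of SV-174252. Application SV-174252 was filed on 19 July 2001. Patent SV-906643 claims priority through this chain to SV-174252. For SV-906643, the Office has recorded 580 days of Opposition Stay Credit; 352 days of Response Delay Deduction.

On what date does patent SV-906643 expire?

Earliest priority filing: 19 July 2001.
Base term: 19 July 2001 + 19 years → 19 July 2020.
Opposition Stay Credit: +580 days → 19 February 2022.
Response Delay Deduction: −352 days → 4 March 2021.

March 4, 2021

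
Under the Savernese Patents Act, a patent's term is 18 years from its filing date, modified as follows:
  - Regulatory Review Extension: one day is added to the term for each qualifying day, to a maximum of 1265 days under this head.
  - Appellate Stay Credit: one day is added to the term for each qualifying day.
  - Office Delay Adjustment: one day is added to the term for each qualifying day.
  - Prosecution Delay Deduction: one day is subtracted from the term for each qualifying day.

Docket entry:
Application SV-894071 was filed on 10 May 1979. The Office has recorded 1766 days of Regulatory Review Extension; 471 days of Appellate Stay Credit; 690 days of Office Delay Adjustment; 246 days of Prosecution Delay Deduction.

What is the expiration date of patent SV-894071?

April 29, 2003

Base term: filing date + 18 years → 10 May 1997.
Regulatory Review Extension: 1766 days claimed exceeds the 1265-day cap, so +1265 days → 26 October 2000.
Appellate Stay Credit: +471 days → 9 February 2002.
Office Delay Adjustment: +690 days → 31 December 2003.
Prosecution Delay Deduction: −246 days → 29 April 2003.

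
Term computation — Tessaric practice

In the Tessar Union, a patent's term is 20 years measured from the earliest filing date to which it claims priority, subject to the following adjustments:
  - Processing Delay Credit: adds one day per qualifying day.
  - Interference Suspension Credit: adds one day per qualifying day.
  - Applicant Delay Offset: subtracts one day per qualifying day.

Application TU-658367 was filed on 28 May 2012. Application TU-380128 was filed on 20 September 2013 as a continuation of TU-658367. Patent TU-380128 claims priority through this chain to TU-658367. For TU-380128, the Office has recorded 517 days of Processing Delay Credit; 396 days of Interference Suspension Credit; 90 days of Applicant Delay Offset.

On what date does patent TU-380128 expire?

2034-08-29

Earliest priority filing: 28 May 2012.
Base term: 28 May 2012 + 20 years → 28 May 2032.
Processing Delay Credit: +517 days → 27 October 2033.
Interference Suspension Credit: +396 days → 27 November 2034.
Applicant Delay Offset: −90 days → 29 August 2034.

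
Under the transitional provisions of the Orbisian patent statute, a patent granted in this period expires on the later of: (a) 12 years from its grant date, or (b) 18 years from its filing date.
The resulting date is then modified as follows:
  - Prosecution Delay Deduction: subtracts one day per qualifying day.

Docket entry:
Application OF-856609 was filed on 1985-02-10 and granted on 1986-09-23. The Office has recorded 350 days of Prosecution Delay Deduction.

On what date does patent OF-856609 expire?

(a) grant + 12 years → 23 September 1998.
(b) filing + 18 years → 10 February 2003.
Later of the two: 10 February 2003.
Prosecution Delay Deduction: −350 days → 25 February 2002.

2002-02-25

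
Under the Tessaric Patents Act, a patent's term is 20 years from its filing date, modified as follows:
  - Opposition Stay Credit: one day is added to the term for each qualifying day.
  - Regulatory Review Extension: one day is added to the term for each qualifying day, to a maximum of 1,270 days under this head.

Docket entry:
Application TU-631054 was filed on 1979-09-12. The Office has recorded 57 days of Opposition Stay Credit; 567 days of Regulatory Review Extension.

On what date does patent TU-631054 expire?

Base term: filing date + 20 years → 12 September 1999.
Opposition Stay Credit: +57 days → 8 November 1999.
Regulatory Review Extension: 567 days (within the 1270-day cap) → +567 days → 28 May 2001.

May 28, 2001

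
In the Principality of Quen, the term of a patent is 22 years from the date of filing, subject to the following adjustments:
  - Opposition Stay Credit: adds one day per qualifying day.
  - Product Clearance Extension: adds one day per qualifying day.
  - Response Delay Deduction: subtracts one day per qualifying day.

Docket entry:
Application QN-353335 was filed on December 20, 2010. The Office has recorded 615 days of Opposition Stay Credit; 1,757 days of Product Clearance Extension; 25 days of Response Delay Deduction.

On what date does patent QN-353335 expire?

2039-05-25

Base term: filing date + 22 years → 20 December 2032.
Opposition Stay Credit: +615 days → 27 August 2034.
Product Clearance Extension: +1757 days → 19 June 2039.
Response Delay Deduction: −25 days → 25 May 2039.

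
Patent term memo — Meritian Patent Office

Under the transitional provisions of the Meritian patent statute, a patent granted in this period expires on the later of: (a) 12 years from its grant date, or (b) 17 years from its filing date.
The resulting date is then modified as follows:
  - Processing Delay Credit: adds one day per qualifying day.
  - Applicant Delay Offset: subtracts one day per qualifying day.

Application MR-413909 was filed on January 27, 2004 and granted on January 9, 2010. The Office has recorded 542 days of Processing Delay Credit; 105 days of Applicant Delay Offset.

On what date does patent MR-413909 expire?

(a) grant + 12 years → 9 January 2022.
(b) filing + 17 years → 27 January 2021.
Later of the two: 9 January 2022.
Processing Delay Credit: +542 days → 5 July 2023.
Applicant Delay Offset: −105 days → 22 March 2023.

2023-03-22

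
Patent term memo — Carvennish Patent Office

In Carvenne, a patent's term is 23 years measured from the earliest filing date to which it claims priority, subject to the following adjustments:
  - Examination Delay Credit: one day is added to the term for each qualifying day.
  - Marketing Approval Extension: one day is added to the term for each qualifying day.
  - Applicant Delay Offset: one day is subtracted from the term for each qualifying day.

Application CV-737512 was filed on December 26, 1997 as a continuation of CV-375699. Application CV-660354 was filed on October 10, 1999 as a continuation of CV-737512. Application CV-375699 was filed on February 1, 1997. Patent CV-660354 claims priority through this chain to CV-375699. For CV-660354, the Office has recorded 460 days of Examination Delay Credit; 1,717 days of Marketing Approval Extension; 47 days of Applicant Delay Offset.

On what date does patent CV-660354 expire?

Earliest priority filing: 1 February 1997.
Base term: 1 February 1997 + 23 years → 1 February 2020.
Examination Delay Credit: +460 days → 6 May 2021.
Marketing Approval Extension: +1717 days → 17 January 2026.
Applicant Delay Offset: −47 days → 1 December 2025.

2025-12-01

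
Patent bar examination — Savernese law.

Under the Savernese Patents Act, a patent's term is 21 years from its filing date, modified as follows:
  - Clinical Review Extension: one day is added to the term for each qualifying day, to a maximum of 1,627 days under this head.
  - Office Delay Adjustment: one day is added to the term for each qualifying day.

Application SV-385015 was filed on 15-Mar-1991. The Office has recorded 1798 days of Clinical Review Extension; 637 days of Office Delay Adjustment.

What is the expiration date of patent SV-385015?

May 27, 2018

Base term: filing date + 21 years → 15 March 2012.
Clinical Review Extension: 1798 days claimed exceeds the 1627-day cap, so +1627 days → 28 August 2016.
Office Delay Adjustment: +637 days → 27 May 2018.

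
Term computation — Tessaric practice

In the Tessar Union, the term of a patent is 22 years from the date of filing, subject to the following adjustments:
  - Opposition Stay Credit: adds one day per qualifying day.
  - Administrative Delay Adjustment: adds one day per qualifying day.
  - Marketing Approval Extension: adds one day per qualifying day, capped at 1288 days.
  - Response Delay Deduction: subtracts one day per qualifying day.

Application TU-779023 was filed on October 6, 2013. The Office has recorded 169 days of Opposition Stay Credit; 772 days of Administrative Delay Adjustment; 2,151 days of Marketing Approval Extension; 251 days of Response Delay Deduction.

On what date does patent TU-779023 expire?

2041-03-06

Base term: filing date + 22 years → 6 October 2035.
Opposition Stay Credit: +169 days → 23 March 2036.
Administrative Delay Adjustment: +772 days → 4 May 2038.
Marketing Approval Extension: 2151 days claimed exceeds the 1288-day cap, so +1288 days → 12 November 2041.
Response Delay Deduction: −251 days → 6 March 2041.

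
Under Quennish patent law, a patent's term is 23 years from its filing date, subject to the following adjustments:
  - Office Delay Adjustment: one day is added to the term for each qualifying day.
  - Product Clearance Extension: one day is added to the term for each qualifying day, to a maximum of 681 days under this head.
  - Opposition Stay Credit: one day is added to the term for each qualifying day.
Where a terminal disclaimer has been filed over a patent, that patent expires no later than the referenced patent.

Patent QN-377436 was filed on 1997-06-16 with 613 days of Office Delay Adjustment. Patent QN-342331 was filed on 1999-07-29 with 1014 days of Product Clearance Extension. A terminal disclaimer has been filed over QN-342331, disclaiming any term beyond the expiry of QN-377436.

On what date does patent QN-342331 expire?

February 19, 2022

Natural term of QN-342331:
  Base: filing + 23 years → 29 July 2022.
  Product Clearance Extension: 1014 days claimed exceeds the 681-day cap, so +681 days → 9 June 2024.
Expiry of referenced patent QN-377436:
  Base: filing + 23 years → 16 June 2020.
  Office Delay Adjustment: +613 days → 19 February 2022.
Terminal disclaimer: QN-342331 expires on the earlier of 9 June 2024 and 19 February 2022.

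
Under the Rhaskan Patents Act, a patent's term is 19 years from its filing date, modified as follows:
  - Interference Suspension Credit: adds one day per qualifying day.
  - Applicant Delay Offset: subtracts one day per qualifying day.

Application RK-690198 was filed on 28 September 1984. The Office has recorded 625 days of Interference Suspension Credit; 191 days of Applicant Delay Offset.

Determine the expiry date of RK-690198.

2004-12-05

Base term: filing date + 19 years → 28 September 2003.
Interference Suspension Credit: +625 days → 14 June 2005.
Applicant Delay Offset: −191 days → 5 December 2004.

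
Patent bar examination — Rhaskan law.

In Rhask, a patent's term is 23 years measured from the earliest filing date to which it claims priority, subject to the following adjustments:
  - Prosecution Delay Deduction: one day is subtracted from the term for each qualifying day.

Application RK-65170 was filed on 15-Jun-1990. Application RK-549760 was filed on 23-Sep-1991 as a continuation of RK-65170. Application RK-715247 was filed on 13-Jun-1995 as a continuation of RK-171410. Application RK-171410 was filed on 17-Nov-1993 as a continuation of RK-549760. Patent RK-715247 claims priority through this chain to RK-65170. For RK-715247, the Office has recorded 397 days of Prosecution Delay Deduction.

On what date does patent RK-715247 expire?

Earliest priority filing: 15 June 1990.
Base term: 15 June 1990 + 23 years → 15 June 2013.
Prosecution Delay Deduction: −397 days → 14 May 2012.

May 14, 2012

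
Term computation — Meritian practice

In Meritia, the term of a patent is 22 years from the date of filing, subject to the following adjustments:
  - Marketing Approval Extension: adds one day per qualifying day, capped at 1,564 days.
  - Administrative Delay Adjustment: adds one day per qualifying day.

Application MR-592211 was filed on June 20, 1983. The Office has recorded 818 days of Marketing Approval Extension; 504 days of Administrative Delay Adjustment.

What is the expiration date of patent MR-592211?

Base term: filing date + 22 years → 20 June 2005.
Marketing Approval Extension: 818 days (within the 1564-day cap) → +818 days → 16 September 2007.
Administrative Delay Adjustment: +504 days → 1 February 2009.

2009-02-01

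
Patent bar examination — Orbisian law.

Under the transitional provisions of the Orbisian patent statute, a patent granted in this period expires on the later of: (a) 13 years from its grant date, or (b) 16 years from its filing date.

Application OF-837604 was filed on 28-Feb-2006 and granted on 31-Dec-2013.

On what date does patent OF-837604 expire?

2026-12-31

(a) grant + 13 years → 31 December 2026.
(b) filing + 16 years → 28 February 2022.
Later of the two: 31 December 2026.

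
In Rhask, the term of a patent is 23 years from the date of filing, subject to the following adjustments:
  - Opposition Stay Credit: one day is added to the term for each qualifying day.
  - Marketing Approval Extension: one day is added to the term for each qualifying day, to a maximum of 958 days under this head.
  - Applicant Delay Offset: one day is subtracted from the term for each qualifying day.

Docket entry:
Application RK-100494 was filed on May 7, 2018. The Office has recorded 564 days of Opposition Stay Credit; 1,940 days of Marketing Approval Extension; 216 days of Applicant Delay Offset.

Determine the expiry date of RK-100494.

December 3, 2044

Base term: filing date + 23 years → 7 May 2041.
Opposition Stay Credit: +564 days → 22 November 2042.
Marketing Approval Extension: 1940 days claimed exceeds the 958-day cap, so +958 days → 7 July 2045.
Applicant Delay Offset: −216 days → 3 December 2044.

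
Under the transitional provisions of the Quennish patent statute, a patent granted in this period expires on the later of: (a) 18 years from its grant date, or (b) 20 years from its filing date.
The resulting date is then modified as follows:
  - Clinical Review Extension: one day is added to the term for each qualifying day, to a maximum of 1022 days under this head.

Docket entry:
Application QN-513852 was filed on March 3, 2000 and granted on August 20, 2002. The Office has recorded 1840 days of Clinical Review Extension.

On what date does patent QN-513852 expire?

(a) grant + 18 years → 20 August 2020.
(b) filing + 20 years → 3 March 2020.
Later of the two: 20 August 2020.
Clinical Review Extension: 1840 days claimed exceeds the 1022-day cap, so +1022 days → 8 June 2023.

2023-06-08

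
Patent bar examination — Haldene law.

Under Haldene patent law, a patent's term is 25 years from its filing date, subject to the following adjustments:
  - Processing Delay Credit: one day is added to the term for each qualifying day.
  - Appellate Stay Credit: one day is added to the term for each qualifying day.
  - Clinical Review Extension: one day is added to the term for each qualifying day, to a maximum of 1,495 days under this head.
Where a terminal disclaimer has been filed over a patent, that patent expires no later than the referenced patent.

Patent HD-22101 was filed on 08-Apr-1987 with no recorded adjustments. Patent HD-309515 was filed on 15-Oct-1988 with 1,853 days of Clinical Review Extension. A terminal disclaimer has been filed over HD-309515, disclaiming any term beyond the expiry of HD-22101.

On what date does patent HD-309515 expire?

2012-04-08

Natural term of HD-309515:
  Base: filing + 25 years → 15 October 2013.
  Clinical Review Extension: 1853 days claimed exceeds the 1495-day cap, so +1495 days → 18 November 2017.
Expiry of referenced patent HD-22101:
  Base: filing + 25 years → 8 April 2012.
Terminal disclaimer: HD-309515 expires on the earlier of 18 November 2017 and 8 April 2012.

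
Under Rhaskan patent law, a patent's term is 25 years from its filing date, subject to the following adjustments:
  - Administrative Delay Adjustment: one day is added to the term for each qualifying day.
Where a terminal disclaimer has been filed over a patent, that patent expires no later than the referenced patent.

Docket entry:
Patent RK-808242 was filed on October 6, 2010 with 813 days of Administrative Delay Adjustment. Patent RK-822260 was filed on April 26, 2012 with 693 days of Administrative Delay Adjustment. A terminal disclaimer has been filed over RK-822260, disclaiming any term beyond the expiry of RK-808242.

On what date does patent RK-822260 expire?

2037-12-27

Natural term of RK-822260:
  Base: filing + 25 years → 26 April 2037.
  Administrative Delay Adjustment: +693 days → 20 March 2039.
Expiry of referenced patent RK-808242:
  Base: filing + 25 years → 6 October 2035.
  Administrative Delay Adjustment: +813 days → 27 December 2037.
Terminal disclaimer: RK-822260 expires on the earlier of 20 March 2039 and 27 December 2037.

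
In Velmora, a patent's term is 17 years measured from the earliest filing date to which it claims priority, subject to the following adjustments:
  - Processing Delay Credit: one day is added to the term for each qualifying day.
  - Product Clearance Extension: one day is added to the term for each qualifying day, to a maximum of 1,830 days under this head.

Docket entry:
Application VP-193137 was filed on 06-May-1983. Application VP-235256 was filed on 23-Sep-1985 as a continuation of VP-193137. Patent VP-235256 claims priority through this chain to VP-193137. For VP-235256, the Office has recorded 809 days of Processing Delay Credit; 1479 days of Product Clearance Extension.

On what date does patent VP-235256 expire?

2006-08-11

Earliest priority filing: 6 May 1983.
Base term: 6 May 1983 + 17 years → 6 May 2000.
Processing Delay Credit: +809 days → 24 July 2002.
Product Clearance Extension: 1479 days (within the 1830-day cap) → +1479 days → 11 August 2006.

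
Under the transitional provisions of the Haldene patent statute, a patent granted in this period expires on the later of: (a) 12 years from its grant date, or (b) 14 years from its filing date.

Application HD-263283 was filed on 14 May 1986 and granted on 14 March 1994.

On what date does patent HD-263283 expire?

March 14, 2006

(a) grant + 12 years → 14 March 2006.
(b) filing + 14 years → 14 May 2000.
Later of the two: 14 March 2006.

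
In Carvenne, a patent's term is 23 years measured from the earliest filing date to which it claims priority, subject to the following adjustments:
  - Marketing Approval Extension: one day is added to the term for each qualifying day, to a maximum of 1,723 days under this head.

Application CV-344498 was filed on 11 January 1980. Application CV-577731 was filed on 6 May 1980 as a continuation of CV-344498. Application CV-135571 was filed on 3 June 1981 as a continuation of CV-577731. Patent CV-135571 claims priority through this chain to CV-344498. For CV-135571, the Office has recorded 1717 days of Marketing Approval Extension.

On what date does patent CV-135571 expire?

Earliest priority filing: 11 January 1980.
Base term: 11 January 1980 + 23 years → 11 January 2003.
Marketing Approval Extension: 1717 days (within the 1723-day cap) → +1717 days → 24 September 2007.

September 24, 2007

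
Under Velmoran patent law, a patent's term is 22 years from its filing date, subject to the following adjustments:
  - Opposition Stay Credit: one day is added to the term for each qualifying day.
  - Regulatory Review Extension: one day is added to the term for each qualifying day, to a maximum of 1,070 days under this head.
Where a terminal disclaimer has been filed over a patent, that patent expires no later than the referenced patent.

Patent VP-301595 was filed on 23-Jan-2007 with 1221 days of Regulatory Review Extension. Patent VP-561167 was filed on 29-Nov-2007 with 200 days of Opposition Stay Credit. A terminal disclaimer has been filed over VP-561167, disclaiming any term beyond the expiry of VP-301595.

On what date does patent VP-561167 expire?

Natural term of VP-561167:
  Base: filing + 22 years → 29 November 2029.
  Opposition Stay Credit: +200 days → 17 June 2030.
Expiry of referenced patent VP-301595:
  Base: filing + 22 years → 23 January 2029.
  Regulatory Review Extension: 1221 days claimed exceeds the 1070-day cap, so +1070 days → 29 December 2031.
Terminal disclaimer: VP-561167 expires on the earlier of 17 June 2030 and 29 December 2031.

June 17, 2030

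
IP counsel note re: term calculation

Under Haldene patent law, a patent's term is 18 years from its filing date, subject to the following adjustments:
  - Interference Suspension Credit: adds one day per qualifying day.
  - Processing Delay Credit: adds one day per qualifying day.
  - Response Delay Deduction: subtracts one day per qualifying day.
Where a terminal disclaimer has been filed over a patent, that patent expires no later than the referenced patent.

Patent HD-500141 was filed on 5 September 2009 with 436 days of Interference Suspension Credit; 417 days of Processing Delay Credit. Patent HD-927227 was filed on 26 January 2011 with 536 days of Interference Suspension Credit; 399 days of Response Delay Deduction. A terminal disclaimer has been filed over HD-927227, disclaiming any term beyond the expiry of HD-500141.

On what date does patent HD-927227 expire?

June 12, 2029

Natural term of HD-927227:
  Base: filing + 18 years → 26 January 2029.
  Interference Suspension Credit: +536 days → 16 July 2030.
  Response Delay Deduction: −399 days → 12 June 2029.
Expiry of referenced patent HD-500141:
  Base: filing + 18 years → 5 September 2027.
  Interference Suspension Credit: +436 days → 14 November 2028.
  Processing Delay Credit: +417 days → 5 January 2030.
Terminal disclaimer: HD-927227 expires on the earlier of 12 June 2029 and 5 January 2030.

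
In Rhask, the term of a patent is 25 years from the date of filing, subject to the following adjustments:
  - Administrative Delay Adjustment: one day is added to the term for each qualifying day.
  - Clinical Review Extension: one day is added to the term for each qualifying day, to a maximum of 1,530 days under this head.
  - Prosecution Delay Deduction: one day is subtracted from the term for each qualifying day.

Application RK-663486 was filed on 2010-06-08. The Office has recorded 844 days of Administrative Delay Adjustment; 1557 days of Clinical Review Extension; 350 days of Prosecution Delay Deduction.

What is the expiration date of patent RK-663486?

Base term: filing date + 25 years → 8 June 2035.
Administrative Delay Adjustment: +844 days → 29 September 2037.
Clinical Review Extension: 1557 days claimed exceeds the 1530-day cap, so +1530 days → 7 December 2041.
Prosecution Delay Deduction: −350 days → 22 December 2040.

2040-12-22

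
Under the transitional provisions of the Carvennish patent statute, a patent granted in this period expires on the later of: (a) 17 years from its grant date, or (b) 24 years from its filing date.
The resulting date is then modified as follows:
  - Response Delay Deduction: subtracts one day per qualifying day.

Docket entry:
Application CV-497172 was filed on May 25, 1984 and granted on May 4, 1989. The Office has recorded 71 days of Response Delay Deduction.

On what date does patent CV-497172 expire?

(a) grant + 17 years → 4 May 2006.
(b) filing + 24 years → 25 May 2008.
Later of the two: 25 May 2008.
Response Delay Deduction: −71 days → 15 March 2008.

2008-03-15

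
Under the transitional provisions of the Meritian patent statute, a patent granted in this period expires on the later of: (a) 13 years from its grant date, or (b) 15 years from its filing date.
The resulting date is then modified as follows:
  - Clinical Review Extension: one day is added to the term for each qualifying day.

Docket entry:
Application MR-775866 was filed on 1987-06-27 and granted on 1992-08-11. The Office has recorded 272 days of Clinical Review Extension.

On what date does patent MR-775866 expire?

(a) grant + 13 years → 11 August 2005.
(b) filing + 15 years → 27 June 2002.
Later of the two: 11 August 2005.
Clinical Review Extension: +272 days → 10 May 2006.

May 10, 2006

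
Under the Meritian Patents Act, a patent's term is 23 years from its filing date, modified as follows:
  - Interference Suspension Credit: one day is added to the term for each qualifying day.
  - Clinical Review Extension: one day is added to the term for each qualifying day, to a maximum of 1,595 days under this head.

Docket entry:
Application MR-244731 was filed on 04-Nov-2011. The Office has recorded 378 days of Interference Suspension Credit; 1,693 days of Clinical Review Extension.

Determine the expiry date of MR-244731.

Base term: filing date + 23 years → 4 November 2034.
Interference Suspension Credit: +378 days → 17 November 2035.
Clinical Review Extension: 1693 days claimed exceeds the 1595-day cap, so +1595 days → 30 March 2040.

2040-03-30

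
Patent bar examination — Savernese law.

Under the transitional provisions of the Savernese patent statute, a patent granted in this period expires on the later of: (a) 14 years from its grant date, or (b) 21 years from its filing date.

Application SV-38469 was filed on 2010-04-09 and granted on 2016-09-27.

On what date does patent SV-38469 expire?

April 9, 2031

(a) grant + 14 years → 27 September 2030.
(b) filing + 21 years → 9 April 2031.
Later of the two: 9 April 2031.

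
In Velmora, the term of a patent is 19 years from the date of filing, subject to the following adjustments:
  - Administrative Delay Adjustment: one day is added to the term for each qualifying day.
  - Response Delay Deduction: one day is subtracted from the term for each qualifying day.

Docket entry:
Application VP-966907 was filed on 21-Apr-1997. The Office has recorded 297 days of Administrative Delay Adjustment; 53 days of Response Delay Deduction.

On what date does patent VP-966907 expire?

Base term: filing date + 19 years → 21 April 2016.
Administrative Delay Adjustment: +297 days → 12 February 2017.
Response Delay Deduction: −53 days → 21 December 2016.

December 21, 2016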